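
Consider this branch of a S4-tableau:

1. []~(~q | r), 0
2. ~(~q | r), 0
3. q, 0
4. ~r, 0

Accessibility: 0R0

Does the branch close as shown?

No atom appears with both signs at the same world.

Not closed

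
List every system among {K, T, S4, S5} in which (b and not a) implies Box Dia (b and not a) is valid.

S5

S4-tableau for the negation not ((b and not a) implies Box Dia (b and not a)):
1. not ((b and not a) implies Box Dia (b and not a)), u
2. b and not a, u
3. not Box Dia (b and not a), u
4. b, u
5. not a, u
6. not Dia (b and not a), v
7. not (b and not a), v
8. a, v
Accessibility: uRu, uRv, vRv
Complete open branch: countermodel on an S4-frame, so not valid in S4, nor in K, T (the same frame is also a K-frame and a T-frame).
S5-tableau for the negation not ((b and not a) implies Box Dia (b and not a)):
1. not ((b and not a) implies Box Dia (b and not a)), u
2. b and not a, u
3. not Box Dia (b and not a), u
4. b, u
5. not a, u
6. not Dia (b and not a), v
7. not (b and not a), u
8. not (b and not a), v
9. a, u
Accessibility: uRu, uRv, vRu, vRv
Branch closes: a and not a both at u.
Every branch closes (one shown): valid in S5.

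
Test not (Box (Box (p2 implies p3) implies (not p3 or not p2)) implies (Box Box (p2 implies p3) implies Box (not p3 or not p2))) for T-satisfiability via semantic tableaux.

1. not (Box (Box (p2 implies p3) implies (not p3 or not p2)) implies (Box Box (p2 implies p3) implies Box (not p3 or not p2))), 0
2. Box (Box (p2 implies p3) implies (not p3 or not p2)), 0
3. not (Box Box (p2 implies p3) implies Box (not p3 or not p2)), 0
4. Box Box (p2 implies p3), 0
5. not Box (not p3 or not p2), 0
6. Box (p2 implies p3) implies (not p3 or not p2), 0
7. Box (p2 implies p3), 0
8. p2 implies p3, 0
9. not Box (p2 implies p3), 0
10. p3, 0
11. not (not p3 or not p2), 1
12. p3, 1
13. p2, 1
14. Box (p2 implies p3) implies (not p3 or not p2), 1
15. Box (p2 implies p3), 1
16. p2 implies p3, 1
17. not Box (p2 implies p3), 1
18. not (p2 implies p3), 2
19. p2, 2
20. not p3, 2
21. Box (p2 implies p3) implies (not p3 or not p2), 2
22. Box (p2 implies p3), 2
23. p2 implies p3, 2
24. not p3 or not p2, 2
25. p3, 2
Accessibility: 0R0, 0R1, 0R2, 1R1, 2R2
Branch closes: p3 and not p3 both at 2.
Every branch closes; the branch above is one of them.

Unsatisfiable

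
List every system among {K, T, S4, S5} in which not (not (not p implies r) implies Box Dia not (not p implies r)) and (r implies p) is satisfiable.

K, T, S4

S4-tableau for the formula:
1. not (not (not p implies r) implies Box Dia not (not p implies r)) and (r implies p), w0
2. not (not (not p implies r) implies Box Dia not (not p implies r)), w0
3. r implies p, w0
4. not (not p implies r), w0
5. not Box Dia not (not p implies r), w0
6. not p, w0
7. not r, w0
8. not Dia not (not p implies r), w1
9. not p implies r, w1
10. r, w1
Accessibility: w0Rw0, w0Rw1, w1Rw1
Complete open branch: satisfiable in S4, hence also in K, T (this S4-model is also a K-model and a T-model).
S5-tableau for the formula:
1. not (not (not p implies r) implies Box Dia not (not p implies r)) and (r implies p), w0
2. not (not (not p implies r) implies Box Dia not (not p implies r)), w0
3. r implies p, w0
4. not (not p implies r), w0
5. not Box Dia not (not p implies r), w0
6. not p, w0
7. not r, w0
8. not Dia not (not p implies r), w1
9. not p implies r, w0
10. not p implies r, w1
11. r, w0
Accessibility: w0Rw0, w0Rw1, w1Rw0, w1Rw1
Branch closes: r and not r both at w0.
Every branch closes (one shown): unsatisfiable in S5.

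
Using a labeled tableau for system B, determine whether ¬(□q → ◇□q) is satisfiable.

1. ¬(□q → ◇□q), 0
2. □q, 0
3. ¬◇□q, 0
4. q, 0
5. ¬□q, 0
6. ¬q, 1
7. q, 1
Accessibility: 0R0, 0R1, 1R0, 1R1
Branch closes: q and ¬q both at 1.
All branches of the tableau close; one closing branch shown above.

Unsatisfiable (every branch closes)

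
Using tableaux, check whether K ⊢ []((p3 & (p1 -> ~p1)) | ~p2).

Tableau for the negation ~[]((p3 & (p1 -> ~p1)) | ~p2):
1. ~[]((p3 & (p1 -> ~p1)) | ~p2), w0
2. ~((p3 & (p1 -> ~p1)) | ~p2), w1   [~[]-rule on 1: fresh world w1, w0Rw1]
3. ~(p3 & (p1 -> ~p1)), w1   [~|-rule on 2]
4. p2, w1   [~|-rule on 2]
5. ~(p1 -> ~p1), w1   [~&-rule on 3 (branches; this branch)]
6. p1, w1   [~->-rule on 5]
Accessibility: w0Rw1
The negation has an open branch (countermodel exists).

Invalid (countermodel exists)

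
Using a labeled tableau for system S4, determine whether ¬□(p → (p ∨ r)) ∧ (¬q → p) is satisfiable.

1. ¬□(p → (p ∨ r)) ∧ (¬q → p), 0
2. ¬□(p → (p ∨ r)), 0
3. ¬q → p, 0
4. p, 0
5. ¬(p → (p ∨ r)), 1
6. p, 1
7. ¬(p ∨ r), 1
8. ¬p, 1
9. ¬r, 1
Accessibility: 0R0, 0R1, 1R1
Branch closes: p and ¬p both at 1.
(One branch shown.) All branches close.

Unsatisfiable (every branch closes)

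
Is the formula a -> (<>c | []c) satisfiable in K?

1. a -> (<>c | []c), u
2. <>c | []c, u
3. []c, u

Satisfiable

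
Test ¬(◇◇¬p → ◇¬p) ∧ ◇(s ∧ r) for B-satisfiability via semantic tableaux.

Satisfiable (open branch found)

1. ¬(◇◇¬p → ◇¬p) ∧ ◇(s ∧ r), w0
2. ¬(◇◇¬p → ◇¬p), w0   [∧-rule on 1]
3. ◇(s ∧ r), w0   [∧-rule on 1]
4. ◇◇¬p, w0   [¬→-rule on 2]
5. ¬◇¬p, w0   [¬→-rule on 2]
6. p, w0   [¬◇-rule on 5 via w0Rw0]
7. s ∧ r, w1   [◇-rule on 3: fresh world w1, w0Rw1]
8. s, w1   [∧-rule on 7]
9. r, w1   [∧-rule on 7]
10. p, w1   [¬◇-rule on 5 via w0Rw1]
11. ◇¬p, w2   [◇-rule on 4: fresh world w2, w0Rw2]
12. p, w2   [¬◇-rule on 5 via w0Rw2]
13. ¬p, w3   [◇-rule on 11: fresh world w3, w2Rw3]
Accessibility: w0Rw0, w0Rw1, w0Rw2, w1Rw0, w1Rw1, w2Rw0, w2Rw2, w2Rw3, w3Rw2, w3Rw3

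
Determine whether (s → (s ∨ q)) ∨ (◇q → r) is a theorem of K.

Tableau for the negation ¬((s → (s ∨ q)) ∨ (◇q → r)):
1. ¬((s → (s ∨ q)) ∨ (◇q → r)), w0
2. ¬(s → (s ∨ q)), w0
3. ¬(◇q → r), w0
4. s, w0
5. ¬(s ∨ q), w0
6. ◇q, w0
7. ¬r, w0
8. ¬s, w0
9. ¬q, w0
Branch closes: s and ¬s both at w0.
Every branch of the negation's tableau closes; the branch above is one of them.

Valid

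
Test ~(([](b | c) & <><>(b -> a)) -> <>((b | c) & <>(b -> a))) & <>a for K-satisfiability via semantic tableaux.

No, unsatisfiable

1. ~(([](b | c) & <><>(b -> a)) -> <>((b | c) & <>(b -> a))) & <>a, u
2. ~(([](b | c) & <><>(b -> a)) -> <>((b | c) & <>(b -> a))), u
3. <>a, u
4. [](b | c) & <><>(b -> a), u
5. ~<>((b | c) & <>(b -> a)), u
6. [](b | c), u
7. <><>(b -> a), u
8. a, v
9. ~((b | c) & <>(b -> a)), v
10. b | c, v
11. ~<>(b -> a), v
12. c, v
13. <>(b -> a), w
14. ~((b | c) & <>(b -> a)), w
15. b | c, w
16. ~<>(b -> a), w
17. c, w
18. b -> a, x
19. ~(b -> a), x
20. b, x
21. ~a, x
22. a, x
Accessibility: uRv, uRw, wRx
Branch closes: a and ~a both at x.
All branches of the tableau close; one closing branch shown above.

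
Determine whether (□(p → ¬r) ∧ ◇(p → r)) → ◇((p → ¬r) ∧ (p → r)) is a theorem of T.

Valid in T

Tableau for the negation ¬((□(p → ¬r) ∧ ◇(p → r)) → ◇((p → ¬r) ∧ (p → r))):
1. ¬((□(p → ¬r) ∧ ◇(p → r)) → ◇((p → ¬r) ∧ (p → r))), w0
2. □(p → ¬r) ∧ ◇(p → r), w0
3. ¬◇((p → ¬r) ∧ (p → r)), w0
4. □(p → ¬r), w0
5. ◇(p → r), w0
6. ¬((p → ¬r) ∧ (p → r)), w0
7. p → ¬r, w0
8. ¬(p → r), w0
9. p, w0
10. ¬r, w0
11. p → r, w1
12. ¬((p → ¬r) ∧ (p → r)), w1
13. p → ¬r, w1
14. r, w1
15. ¬(p → ¬r), w1
16. p, w1
17. ¬r, w1
Accessibility: w0Rw0, w0Rw1, w1Rw1
Branch closes: r and ¬r both at w1.
All branches of the negation close; one closing branch shown above.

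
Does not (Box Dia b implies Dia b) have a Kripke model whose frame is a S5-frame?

Unsatisfiable

1. not (Box Dia b implies Dia b), w0
2. Box Dia b, w0
3. not Dia b, w0
4. Dia b, w0
5. not b, w0
6. b, w1
7. Dia b, w1
8. not b, w1
Accessibility: w0Rw0, w0Rw1, w1Rw0, w1Rw1
Branch closes: b and not b both at w1.
Every branch closes; the branch above is one of them.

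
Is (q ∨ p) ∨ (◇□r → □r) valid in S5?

Tableau for the negation ¬((q ∨ p) ∨ (◇□r → □r)):
1. ¬((q ∨ p) ∨ (◇□r → □r)), 0
2. ¬(q ∨ p), 0
3. ¬(◇□r → □r), 0
4. ¬q, 0
5. ¬p, 0
6. ◇□r, 0
7. ¬□r, 0
8. □r, 1
9. r, 0
10. r, 1
11. ¬r, 2
12. r, 2
Accessibility: 0R0, 0R1, 0R2, 1R0, 1R1, 1R2, 2R0, 2R1, 2R2
Branch closes: r and ¬r both at 2.
Every branch of the negation's tableau closes; the branch above is one of them.

Yes, valid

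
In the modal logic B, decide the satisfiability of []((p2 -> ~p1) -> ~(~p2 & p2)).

Satisfiable (open branch found)

1. []((p2 -> ~p1) -> ~(~p2 & p2)), u
2. (p2 -> ~p1) -> ~(~p2 & p2), u   [[]-rule on 1 via uRu]
3. ~(~p2 & p2), u   [->-rule on 2 (branches; this branch)]
4. ~p2, u   [~&-rule on 3 (branches; this branch)]
Accessibility: uRu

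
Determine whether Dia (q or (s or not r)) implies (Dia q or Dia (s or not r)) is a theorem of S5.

Valid in S5

Tableau for the negation not (Dia (q or (s or not r)) implies (Dia q or Dia (s or not r))):
1. not (Dia (q or (s or not r)) implies (Dia q or Dia (s or not r))), u
2. Dia (q or (s or not r)), u   [neg-implies-rule on 1]
3. not (Dia q or Dia (s or not r)), u   [neg-implies-rule on 1]
4. not Dia q, u   [neg-or-rule on 3]
5. not Dia (s or not r), u   [neg-or-rule on 3]
6. not q, u   [neg-Dia-rule on 4 via uRu]
7. not (s or not r), u   [neg-Dia-rule on 5 via uRu]
8. not s, u   [neg-or-rule on 7]
9. r, u   [neg-or-rule on 7]
10. q or (s or not r), v   [Dia-rule on 2: fresh world v, uRv]
11. not q, v   [neg-Dia-rule on 4 via uRv]
12. not (s or not r), v   [neg-Dia-rule on 5 via uRv]
13. not s, v   [neg-or-rule on 12]
14. r, v   [neg-or-rule on 12]
15. s or not r, v   [or-rule on 10 (branches; this branch)]
16. not r, v   [or-rule on 15 (branches; this branch)]
Accessibility: uRu, uRv, vRu, vRv
Branch closes: r and not r both at v.
Every branch of the negation's tableau closes; the branch above is one of them.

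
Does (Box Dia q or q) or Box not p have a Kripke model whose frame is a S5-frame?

1. (Box Dia q or q) or Box not p, u
2. Box not p, u
3. not p, u
Accessibility: uRu

Satisfiable (open branch found)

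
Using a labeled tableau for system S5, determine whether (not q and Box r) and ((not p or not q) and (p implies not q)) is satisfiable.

1. (not q and Box r) and ((not p or not q) and (p implies not q)), u
2. not q and Box r, u
3. (not p or not q) and (p implies not q), u
4. not q, u
5. Box r, u
6. not p or not q, u
7. p implies not q, u
8. r, u
Accessibility: uRu

Satisfiable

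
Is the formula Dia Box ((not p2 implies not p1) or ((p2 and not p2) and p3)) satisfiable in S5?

Satisfiable

1. Dia Box ((not p2 implies not p1) or ((p2 and not p2) and p3)), w0
2. Box ((not p2 implies not p1) or ((p2 and not p2) and p3)), w1
3. (not p2 implies not p1) or ((p2 and not p2) and p3), w0
4. (not p2 implies not p1) or ((p2 and not p2) and p3), w1
5. not p2 implies not p1, w0
6. not p2 implies not p1, w1
7. not p1, w0
8. not p1, w1
Accessibility: w0Rw0, w0Rw1, w1Rw0, w1Rw1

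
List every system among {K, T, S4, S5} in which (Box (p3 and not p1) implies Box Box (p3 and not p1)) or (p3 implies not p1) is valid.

T-tableau for the negation not ((Box (p3 and not p1) implies Box Box (p3 and not p1)) or (p3 implies not p1)):
1. not ((Box (p3 and not p1) implies Box Box (p3 and not p1)) or (p3 implies not p1)), w0
2. not (Box (p3 and not p1) implies Box Box (p3 and not p1)), w0
3. not (p3 implies not p1), w0
4. Box (p3 and not p1), w0
5. not Box Box (p3 and not p1), w0
6. p3, w0
7. p1, w0
8. p3 and not p1, w0
9. not p1, w0
Accessibility: w0Rw0
Branch closes: p1 and not p1 both at w0.
Every branch closes (one shown): valid in T, hence also in S4, S5 (every theorem of T is a theorem of S4 and S5).
K-tableau for the negation not ((Box (p3 and not p1) implies Box Box (p3 and not p1)) or (p3 implies not p1)):
1. not ((Box (p3 and not p1) implies Box Box (p3 and not p1)) or (p3 implies not p1)), w0
2. not (Box (p3 and not p1) implies Box Box (p3 and not p1)), w0
3. not (p3 implies not p1), w0
4. Box (p3 and not p1), w0
5. not Box Box (p3 and not p1), w0
6. p3, w0
7. p1, w0
8. not Box (p3 and not p1), w1
9. p3 and not p1, w1
10. p3, w1
11. not p1, w1
12. not (p3 and not p1), w2
13. p1, w2
Accessibility: w0Rw1, w1Rw2
Complete open branch: countermodel on a K-frame, so not valid in K.

T, S4, S5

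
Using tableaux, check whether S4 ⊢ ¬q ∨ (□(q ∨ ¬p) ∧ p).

Not valid

Tableau for the negation ¬(¬q ∨ (□(q ∨ ¬p) ∧ p)):
1. ¬(¬q ∨ (□(q ∨ ¬p) ∧ p)), 0
2. q, 0
3. ¬(□(q ∨ ¬p) ∧ p), 0
4. ¬p, 0
Accessibility: 0R0
The negation has an open branch (countermodel exists).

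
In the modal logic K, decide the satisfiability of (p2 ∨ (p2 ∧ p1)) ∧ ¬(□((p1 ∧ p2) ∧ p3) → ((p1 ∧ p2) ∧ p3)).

1. (p2 ∨ (p2 ∧ p1)) ∧ ¬(□((p1 ∧ p2) ∧ p3) → ((p1 ∧ p2) ∧ p3)), 0
2. p2 ∨ (p2 ∧ p1), 0
3. ¬(□((p1 ∧ p2) ∧ p3) → ((p1 ∧ p2) ∧ p3)), 0
4. □((p1 ∧ p2) ∧ p3), 0
5. ¬((p1 ∧ p2) ∧ p3), 0
6. p2 ∧ p1, 0
7. p2, 0
8. p1, 0
9. ¬p3, 0

Satisfiable (open branch found)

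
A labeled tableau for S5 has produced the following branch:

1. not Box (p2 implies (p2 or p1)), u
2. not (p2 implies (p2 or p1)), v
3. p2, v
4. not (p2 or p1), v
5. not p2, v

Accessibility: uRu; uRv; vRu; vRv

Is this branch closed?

Both p2 and not p2 appear at v.

Closed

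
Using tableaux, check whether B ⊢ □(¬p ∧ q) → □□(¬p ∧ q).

Tableau for the negation ¬(□(¬p ∧ q) → □□(¬p ∧ q)):
1. ¬(□(¬p ∧ q) → □□(¬p ∧ q)), w0
2. □(¬p ∧ q), w0
3. ¬□□(¬p ∧ q), w0
4. ¬p ∧ q, w0
5. ¬p, w0
6. q, w0
7. ¬□(¬p ∧ q), w1
8. ¬p ∧ q, w1
9. ¬p, w1
10. q, w1
11. ¬(¬p ∧ q), w2
12. ¬q, w2
Accessibility: w0Rw0, w0Rw1, w1Rw0, w1Rw1, w1Rw2, w2Rw1, w2Rw2
The negation has an open branch (countermodel exists).

Not valid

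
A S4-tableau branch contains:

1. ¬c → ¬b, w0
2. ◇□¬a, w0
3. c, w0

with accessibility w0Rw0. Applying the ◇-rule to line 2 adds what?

a fresh world w1 with w0Rw1, and □¬a at w1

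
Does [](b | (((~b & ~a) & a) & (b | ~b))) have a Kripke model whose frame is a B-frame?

Yes, satisfiable

1. [](b | (((~b & ~a) & a) & (b | ~b))), 0
2. b | (((~b & ~a) & a) & (b | ~b)), 0
3. b, 0
Accessibility: 0R0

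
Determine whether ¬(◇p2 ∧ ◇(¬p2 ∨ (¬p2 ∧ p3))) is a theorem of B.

Not valid

Tableau for the negation ◇p2 ∧ ◇(¬p2 ∨ (¬p2 ∧ p3)):
1. ◇p2 ∧ ◇(¬p2 ∨ (¬p2 ∧ p3)), 0
2. ◇p2, 0
3. ◇(¬p2 ∨ (¬p2 ∧ p3)), 0
4. p2, 1
5. ¬p2 ∨ (¬p2 ∧ p3), 2
6. ¬p2 ∧ p3, 2
7. ¬p2, 2
8. p3, 2
Accessibility: 0R0, 0R1, 0R2, 1R0, 1R1, 2R0, 2R2
The negation has an open branch (countermodel exists).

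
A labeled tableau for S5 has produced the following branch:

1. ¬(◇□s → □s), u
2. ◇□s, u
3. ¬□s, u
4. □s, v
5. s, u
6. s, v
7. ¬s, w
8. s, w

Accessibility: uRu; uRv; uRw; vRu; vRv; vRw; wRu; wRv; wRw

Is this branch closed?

Yes, closed

Both s and ¬s appear at w.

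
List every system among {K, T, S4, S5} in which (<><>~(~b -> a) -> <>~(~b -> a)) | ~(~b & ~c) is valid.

S4, S5

S4-tableau for the negation ~((<><>~(~b -> a) -> <>~(~b -> a)) | ~(~b & ~c)):
1. ~((<><>~(~b -> a) -> <>~(~b -> a)) | ~(~b & ~c)), 0
2. ~(<><>~(~b -> a) -> <>~(~b -> a)), 0
3. ~b & ~c, 0
4. <><>~(~b -> a), 0
5. ~<>~(~b -> a), 0
6. ~b, 0
7. ~c, 0
8. ~b -> a, 0
9. a, 0
10. <>~(~b -> a), 1
11. ~b -> a, 1
12. a, 1
13. ~(~b -> a), 2
14. ~b, 2
15. ~a, 2
16. ~b -> a, 2
17. a, 2
Accessibility: 0R0, 0R1, 0R2, 1R1, 1R2, 2R2
Branch closes: a and ~a both at 2.
Every branch closes (one shown): valid in S4, hence also in S5 (every theorem of S4 is a theorem of S5).
T-tableau for the negation ~((<><>~(~b -> a) -> <>~(~b -> a)) | ~(~b & ~c)):
1. ~((<><>~(~b -> a) -> <>~(~b -> a)) | ~(~b & ~c)), 0
2. ~(<><>~(~b -> a) -> <>~(~b -> a)), 0
3. ~b & ~c, 0
4. <><>~(~b -> a), 0
5. ~<>~(~b -> a), 0
6. ~b, 0
7. ~c, 0
8. ~b -> a, 0
9. a, 0
10. <>~(~b -> a), 1
11. ~b -> a, 1
12. a, 1
13. ~(~b -> a), 2
14. ~b, 2
15. ~a, 2
Accessibility: 0R0, 0R1, 1R1, 1R2, 2R2
Complete open branch: countermodel on a T-frame, so not valid in T, nor in K (the same frame is also a K-frame).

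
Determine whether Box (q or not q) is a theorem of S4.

Tableau for the negation not Box (q or not q):
1. not Box (q or not q), u
2. not (q or not q), v   [neg-Box-rule on 1: fresh world v, uRv]
3. not q, v   [neg-or-rule on 2]
4. q, v   [neg-or-rule on 2]
Accessibility: uRu, uRv, vRv
Branch closes: q and not q both at v.
Every branch of the negation's tableau closes; the branch above is one of them.

Yes, valid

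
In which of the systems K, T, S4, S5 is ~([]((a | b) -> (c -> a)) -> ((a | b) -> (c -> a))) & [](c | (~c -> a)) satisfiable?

K-tableau for the formula:
1. ~([]((a | b) -> (c -> a)) -> ((a | b) -> (c -> a))) & [](c | (~c -> a)), u
2. ~([]((a | b) -> (c -> a)) -> ((a | b) -> (c -> a))), u
3. [](c | (~c -> a)), u
4. []((a | b) -> (c -> a)), u
5. ~((a | b) -> (c -> a)), u
6. a | b, u
7. ~(c -> a), u
8. c, u
9. ~a, u
10. b, u
Complete open branch: satisfiable in K.
T-tableau for the formula:
1. ~([]((a | b) -> (c -> a)) -> ((a | b) -> (c -> a))) & [](c | (~c -> a)), u
2. ~([]((a | b) -> (c -> a)) -> ((a | b) -> (c -> a))), u
3. [](c | (~c -> a)), u
4. []((a | b) -> (c -> a)), u
5. ~((a | b) -> (c -> a)), u
6. a | b, u
7. ~(c -> a), u
8. c, u
9. ~a, u
10. c | (~c -> a), u
11. (a | b) -> (c -> a), u
12. b, u
13. ~c -> a, u
14. c -> a, u
15. a, u
Accessibility: uRu
Branch closes: a and ~a both at u.
Every branch closes (one shown): unsatisfiable in T, hence also in S4, S5 (every S4/S5-frame is a T-frame).

K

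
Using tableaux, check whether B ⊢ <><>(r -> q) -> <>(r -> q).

Tableau for the negation ~(<><>(r -> q) -> <>(r -> q)):
1. ~(<><>(r -> q) -> <>(r -> q)), w0
2. <><>(r -> q), w0   [~->-rule on 1]
3. ~<>(r -> q), w0   [~->-rule on 1]
4. ~(r -> q), w0   [~<>-rule on 3 via w0Rw0]
5. r, w0   [~->-rule on 4]
6. ~q, w0   [~->-rule on 4]
7. <>(r -> q), w1   [<>-rule on 2: fresh world w1, w0Rw1]
8. ~(r -> q), w1   [~<>-rule on 3 via w0Rw1]
9. r, w1   [~->-rule on 8]
10. ~q, w1   [~->-rule on 8]
11. r -> q, w2   [<>-rule on 7: fresh world w2, w1Rw2]
12. q, w2   [->-rule on 11 (branches; this branch)]
Accessibility: w0Rw0, w0Rw1, w1Rw0, w1Rw1, w1Rw2, w2Rw1, w2Rw2
The negation has an open branch (countermodel exists).

Invalid (countermodel exists)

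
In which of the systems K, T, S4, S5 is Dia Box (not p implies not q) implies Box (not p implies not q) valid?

S5

S5-tableau for the negation not (Dia Box (not p implies not q) implies Box (not p implies not q)):
1. not (Dia Box (not p implies not q) implies Box (not p implies not q)), w0
2. Dia Box (not p implies not q), w0
3. not Box (not p implies not q), w0
4. Box (not p implies not q), w1
5. not p implies not q, w0
6. not p implies not q, w1
7. not q, w0
8. not q, w1
9. not (not p implies not q), w2
10. not p, w2
11. q, w2
12. not p implies not q, w2
13. not q, w2
Accessibility: w0Rw0, w0Rw1, w0Rw2, w1Rw0, w1Rw1, w1Rw2, w2Rw0, w2Rw1, w2Rw2
Branch closes: q and not q both at w2.
Every branch closes (one shown): valid in S5.
S4-tableau for the negation not (Dia Box (not p implies not q) implies Box (not p implies not q)):
1. not (Dia Box (not p implies not q) implies Box (not p implies not q)), w0
2. Dia Box (not p implies not q), w0
3. not Box (not p implies not q), w0
4. Box (not p implies not q), w1
5. not p implies not q, w1
6. not q, w1
7. not (not p implies not q), w2
8. not p, w2
9. q, w2
Accessibility: w0Rw0, w0Rw1, w0Rw2, w1Rw1, w2Rw2
Complete open branch: countermodel on an S4-frame, so not valid in S4, nor in K, T (the same frame is also a K-frame and a T-frame).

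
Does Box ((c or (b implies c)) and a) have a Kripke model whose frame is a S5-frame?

1. Box ((c or (b implies c)) and a), u
2. (c or (b implies c)) and a, u
3. c or (b implies c), u
4. a, u
5. b implies c, u
6. c, u
Accessibility: uRu

Satisfiable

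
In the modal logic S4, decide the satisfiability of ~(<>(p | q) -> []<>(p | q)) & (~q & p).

1. ~(<>(p | q) -> []<>(p | q)) & (~q & p), u
2. ~(<>(p | q) -> []<>(p | q)), u
3. ~q & p, u
4. <>(p | q), u
5. ~[]<>(p | q), u
6. ~q, u
7. p, u
8. p | q, v
9. q, v
10. ~<>(p | q), w
11. ~(p | q), w
12. ~p, w
13. ~q, w
Accessibility: uRu, uRv, uRw, vRv, wRw

Yes, satisfiable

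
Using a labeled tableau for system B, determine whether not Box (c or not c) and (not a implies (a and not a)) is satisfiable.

1. not Box (c or not c) and (not a implies (a and not a)), 0
2. not Box (c or not c), 0
3. not a implies (a and not a), 0
4. a, 0
5. not (c or not c), 1
6. not c, 1
7. c, 1
Accessibility: 0R0, 0R1, 1R0, 1R1
Branch closes: c and not c both at 1.
All branches of the tableau close; one closing branch shown above.

Unsatisfiable (every branch closes)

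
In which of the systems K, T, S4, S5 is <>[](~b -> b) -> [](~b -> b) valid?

S5-tableau for the negation ~(<>[](~b -> b) -> [](~b -> b)):
1. ~(<>[](~b -> b) -> [](~b -> b)), 0
2. <>[](~b -> b), 0   [~->-rule on 1]
3. ~[](~b -> b), 0   [~->-rule on 1]
4. [](~b -> b), 1   [<>-rule on 2: fresh world 1, 0R1]
5. ~b -> b, 0   [[]-rule on 4 via 1R0]
6. ~b -> b, 1   [[]-rule on 4 via 1R1]
7. b, 0   [->-rule on 5 (branches; this branch)]
8. b, 1   [->-rule on 6 (branches; this branch)]
9. ~(~b -> b), 2   [~[]-rule on 3: fresh world 2, 0R2]
10. ~b, 2   [~->-rule on 9]
11. ~b -> b, 2   [[]-rule on 4 via 1R2]
12. b, 2   [->-rule on 11 (branches; this branch)]
Accessibility: 0R0, 0R1, 0R2, 1R0, 1R1, 1R2, 2R0, 2R1, 2R2
Branch closes: b and ~b both at 2.
Every branch closes (one shown): valid in S5.
S4-tableau for the negation ~(<>[](~b -> b) -> [](~b -> b)):
1. ~(<>[](~b -> b) -> [](~b -> b)), 0
2. <>[](~b -> b), 0   [~->-rule on 1]
3. ~[](~b -> b), 0   [~->-rule on 1]
4. [](~b -> b), 1   [<>-rule on 2: fresh world 1, 0R1]
5. ~b -> b, 1   [[]-rule on 4 via 1R1]
6. b, 1   [->-rule on 5 (branches; this branch)]
7. ~(~b -> b), 2   [~[]-rule on 3: fresh world 2, 0R2]
8. ~b, 2   [~->-rule on 7]
Accessibility: 0R0, 0R1, 0R2, 1R1, 2R2
Complete open branch: countermodel on an S4-frame, so not valid in S4, nor in K, T (the same frame is also a K-frame and a T-frame).

S5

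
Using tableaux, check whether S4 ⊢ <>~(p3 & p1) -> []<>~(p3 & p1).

Invalid (countermodel exists)

Tableau for the negation ~(<>~(p3 & p1) -> []<>~(p3 & p1)):
1. ~(<>~(p3 & p1) -> []<>~(p3 & p1)), w0
2. <>~(p3 & p1), w0
3. ~[]<>~(p3 & p1), w0
4. ~(p3 & p1), w1
5. ~p1, w1
6. ~<>~(p3 & p1), w2
7. p3 & p1, w2
8. p3, w2
9. p1, w2
Accessibility: w0Rw0, w0Rw1, w0Rw2, w1Rw1, w2Rw2
The negation has an open branch (countermodel exists).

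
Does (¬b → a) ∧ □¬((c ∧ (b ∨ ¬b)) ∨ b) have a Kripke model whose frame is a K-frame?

1. (¬b → a) ∧ □¬((c ∧ (b ∨ ¬b)) ∨ b), w0
2. ¬b → a, w0
3. □¬((c ∧ (b ∨ ¬b)) ∨ b), w0
4. a, w0

Satisfiable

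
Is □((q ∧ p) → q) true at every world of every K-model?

Yes, valid

Tableau for the negation ¬□((q ∧ p) → q):
1. ¬□((q ∧ p) → q), w0
2. ¬((q ∧ p) → q), w1   [¬□-rule on 1: fresh world w1, w0Rw1]
3. q ∧ p, w1   [¬→-rule on 2]
4. ¬q, w1   [¬→-rule on 2]
5. q, w1   [∧-rule on 3]
6. p, w1   [∧-rule on 3]
Accessibility: w0Rw1
Branch closes: q and ¬q both at w1.
Every branch of the negation's tableau closes; the branch above is one of them.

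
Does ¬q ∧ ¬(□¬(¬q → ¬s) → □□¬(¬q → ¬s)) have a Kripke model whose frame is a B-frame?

Satisfiable

1. ¬q ∧ ¬(□¬(¬q → ¬s) → □□¬(¬q → ¬s)), w0
2. ¬q, w0
3. ¬(□¬(¬q → ¬s) → □□¬(¬q → ¬s)), w0
4. □¬(¬q → ¬s), w0
5. ¬□□¬(¬q → ¬s), w0
6. ¬(¬q → ¬s), w0
7. s, w0
8. ¬□¬(¬q → ¬s), w1
9. ¬(¬q → ¬s), w1
10. ¬q, w1
11. s, w1
12. ¬q → ¬s, w2
13. ¬s, w2
Accessibility: w0Rw0, w0Rw1, w1Rw0, w1Rw1, w1Rw2, w2Rw1, w2Rw2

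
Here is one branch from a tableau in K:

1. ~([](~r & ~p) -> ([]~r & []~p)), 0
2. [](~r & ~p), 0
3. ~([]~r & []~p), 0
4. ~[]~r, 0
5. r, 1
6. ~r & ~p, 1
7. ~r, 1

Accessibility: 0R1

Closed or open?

Closed

Both r and ~r appear at 1.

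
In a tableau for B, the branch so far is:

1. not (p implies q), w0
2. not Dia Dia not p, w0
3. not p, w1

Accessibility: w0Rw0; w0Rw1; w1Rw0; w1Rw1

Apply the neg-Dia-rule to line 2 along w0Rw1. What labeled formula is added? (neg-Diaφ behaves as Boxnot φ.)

not Dia not p, w1

neg-Diaφ behaves as Boxnot φ: propagate the negated body to each accessible world.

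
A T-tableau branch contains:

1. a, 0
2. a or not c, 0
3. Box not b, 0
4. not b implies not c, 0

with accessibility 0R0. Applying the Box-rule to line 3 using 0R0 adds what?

not b, 0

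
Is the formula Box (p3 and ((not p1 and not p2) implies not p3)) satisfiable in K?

1. Box (p3 and ((not p1 and not p2) implies not p3)), 0

Satisfiable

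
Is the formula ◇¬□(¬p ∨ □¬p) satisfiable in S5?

1. ◇¬□(¬p ∨ □¬p), 0
2. ¬□(¬p ∨ □¬p), 1
3. ¬(¬p ∨ □¬p), 2
4. p, 2
5. ¬□¬p, 2
6. p, 3
Accessibility: 0R0, 0R1, 0R2, 0R3, 1R0, 1R1, 1R2, 1R3, 2R0, 2R1, 2R2, 2R3, 3R0, 3R1, 3R2, 3R3

Satisfiable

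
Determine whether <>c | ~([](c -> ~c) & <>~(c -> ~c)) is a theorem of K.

Yes, valid

Tableau for the negation ~(<>c | ~([](c -> ~c) & <>~(c -> ~c))):
1. ~(<>c | ~([](c -> ~c) & <>~(c -> ~c))), u
2. ~<>c, u
3. [](c -> ~c) & <>~(c -> ~c), u
4. [](c -> ~c), u
5. <>~(c -> ~c), u
6. ~(c -> ~c), v
7. c, v
8. ~c, v
Accessibility: uRv
Branch closes: c and ~c both at v.
Every branch of the negation's tableau closes; the branch above is one of them.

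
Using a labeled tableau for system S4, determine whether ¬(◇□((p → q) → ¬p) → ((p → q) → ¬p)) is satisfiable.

Yes, satisfiable

1. ¬(◇□((p → q) → ¬p) → ((p → q) → ¬p)), u
2. ◇□((p → q) → ¬p), u
3. ¬((p → q) → ¬p), u
4. p → q, u
5. p, u
6. q, u
7. □((p → q) → ¬p), v
8. (p → q) → ¬p, v
9. ¬p, v
Accessibility: uRu, uRv, vRv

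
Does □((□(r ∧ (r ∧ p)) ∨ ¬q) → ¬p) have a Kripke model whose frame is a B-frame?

1. □((□(r ∧ (r ∧ p)) ∨ ¬q) → ¬p), u
2. (□(r ∧ (r ∧ p)) ∨ ¬q) → ¬p, u
3. ¬p, u
Accessibility: uRu

Yes, satisfiable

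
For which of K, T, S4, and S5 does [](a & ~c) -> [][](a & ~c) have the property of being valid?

S4, S5

T-tableau for the negation ~([](a & ~c) -> [][](a & ~c)):
1. ~([](a & ~c) -> [][](a & ~c)), u
2. [](a & ~c), u   [~->-rule on 1]
3. ~[][](a & ~c), u   [~->-rule on 1]
4. a & ~c, u   [[]-rule on 2 via uRu]
5. a, u   [&-rule on 4]
6. ~c, u   [&-rule on 4]
7. ~[](a & ~c), v   [~[]-rule on 3: fresh world v, uRv]
8. a & ~c, v   [[]-rule on 2 via uRv]
9. a, v   [&-rule on 8]
10. ~c, v   [&-rule on 8]
11. ~(a & ~c), w   [~[]-rule on 7: fresh world w, vRw]
12. c, w   [~&-rule on 11 (branches; this branch)]
Accessibility: uRu, uRv, vRv, vRw, wRw
Complete open branch: countermodel on a T-frame, so not valid in T, nor in K (the same frame is also a K-frame).
S4-tableau for the negation ~([](a & ~c) -> [][](a & ~c)):
1. ~([](a & ~c) -> [][](a & ~c)), u
2. [](a & ~c), u   [~->-rule on 1]
3. ~[][](a & ~c), u   [~->-rule on 1]
4. a & ~c, u   [[]-rule on 2 via uRu]
5. a, u   [&-rule on 4]
6. ~c, u   [&-rule on 4]
7. ~[](a & ~c), v   [~[]-rule on 3: fresh world v, uRv]
8. a & ~c, v   [[]-rule on 2 via uRv]
9. a, v   [&-rule on 8]
10. ~c, v   [&-rule on 8]
11. ~(a & ~c), w   [~[]-rule on 7: fresh world w, vRw]
12. a & ~c, w   [[]-rule on 2 via uRw]
13. a, w   [&-rule on 12]
14. ~c, w   [&-rule on 12]
15. c, w   [~&-rule on 11 (branches; this branch)]
Accessibility: uRu, uRv, uRw, vRv, vRw, wRw
Branch closes: c and ~c both at w.
Every branch closes (one shown): valid in S4, hence also in S5 (every theorem of S4 is a theorem of S5).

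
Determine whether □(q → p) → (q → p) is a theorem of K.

Tableau for the negation ¬(□(q → p) → (q → p)):
1. ¬(□(q → p) → (q → p)), 0
2. □(q → p), 0
3. ¬(q → p), 0
4. q, 0
5. ¬p, 0
The negation has an open branch (countermodel exists).

No, not valid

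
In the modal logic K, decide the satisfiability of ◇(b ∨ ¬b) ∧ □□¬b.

Satisfiable

1. ◇(b ∨ ¬b) ∧ □□¬b, w0
2. ◇(b ∨ ¬b), w0
3. □□¬b, w0
4. b ∨ ¬b, w1
5. □¬b, w1
6. ¬b, w1
Accessibility: w0Rw1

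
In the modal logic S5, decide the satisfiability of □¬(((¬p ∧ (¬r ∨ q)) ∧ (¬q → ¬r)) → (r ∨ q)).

1. □¬(((¬p ∧ (¬r ∨ q)) ∧ (¬q → ¬r)) → (r ∨ q)), 0
2. ¬(((¬p ∧ (¬r ∨ q)) ∧ (¬q → ¬r)) → (r ∨ q)), 0
3. (¬p ∧ (¬r ∨ q)) ∧ (¬q → ¬r), 0
4. ¬(r ∨ q), 0
5. ¬p ∧ (¬r ∨ q), 0
6. ¬q → ¬r, 0
7. ¬r, 0
8. ¬q, 0
9. ¬p, 0
10. ¬r ∨ q, 0
Accessibility: 0R0

Satisfiable (open branch found)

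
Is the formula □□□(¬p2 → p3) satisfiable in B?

Yes, satisfiable

1. □□□(¬p2 → p3), w0
2. □□(¬p2 → p3), w0   [□-rule on 1 via w0Rw0]
3. □(¬p2 → p3), w0   [□-rule on 2 via w0Rw0]
4. ¬p2 → p3, w0   [□-rule on 3 via w0Rw0]
5. p3, w0   [→-rule on 4 (branches; this branch)]
Accessibility: w0Rw0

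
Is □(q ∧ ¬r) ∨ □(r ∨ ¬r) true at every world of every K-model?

Yes, valid

Tableau for the negation ¬(□(q ∧ ¬r) ∨ □(r ∨ ¬r)):
1. ¬(□(q ∧ ¬r) ∨ □(r ∨ ¬r)), u
2. ¬□(q ∧ ¬r), u   [¬∨-rule on 1]
3. ¬□(r ∨ ¬r), u   [¬∨-rule on 1]
4. ¬(q ∧ ¬r), v   [¬□-rule on 2: fresh world v, uRv]
5. r, v   [¬∧-rule on 4 (branches; this branch)]
6. ¬(r ∨ ¬r), w   [¬□-rule on 3: fresh world w, uRw]
7. ¬r, w   [¬∨-rule on 6]
8. r, w   [¬∨-rule on 6]
Accessibility: uRv, uRw
Branch closes: r and ¬r both at w.
Every branch of the negation's tableau closes; the branch above is one of them.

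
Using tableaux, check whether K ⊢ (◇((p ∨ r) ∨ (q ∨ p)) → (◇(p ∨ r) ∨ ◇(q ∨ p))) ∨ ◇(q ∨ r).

Yes, valid

Tableau for the negation ¬((◇((p ∨ r) ∨ (q ∨ p)) → (◇(p ∨ r) ∨ ◇(q ∨ p))) ∨ ◇(q ∨ r)):
1. ¬((◇((p ∨ r) ∨ (q ∨ p)) → (◇(p ∨ r) ∨ ◇(q ∨ p))) ∨ ◇(q ∨ r)), u
2. ¬(◇((p ∨ r) ∨ (q ∨ p)) → (◇(p ∨ r) ∨ ◇(q ∨ p))), u
3. ¬◇(q ∨ r), u
4. ◇((p ∨ r) ∨ (q ∨ p)), u
5. ¬(◇(p ∨ r) ∨ ◇(q ∨ p)), u
6. ¬◇(p ∨ r), u
7. ¬◇(q ∨ p), u
8. (p ∨ r) ∨ (q ∨ p), v
9. ¬(q ∨ r), v
10. ¬q, v
11. ¬r, v
12. ¬(p ∨ r), v
13. ¬p, v
14. ¬(q ∨ p), v
15. q ∨ p, v
16. p, v
Accessibility: uRv
Branch closes: p and ¬p both at v.
All branches of the negation close; one closing branch shown above.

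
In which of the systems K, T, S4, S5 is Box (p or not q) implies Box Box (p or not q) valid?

S4, S5

T-tableau for the negation not (Box (p or not q) implies Box Box (p or not q)):
1. not (Box (p or not q) implies Box Box (p or not q)), u
2. Box (p or not q), u
3. not Box Box (p or not q), u
4. p or not q, u
5. not q, u
6. not Box (p or not q), v
7. p or not q, v
8. not q, v
9. not (p or not q), w
10. not p, w
11. q, w
Accessibility: uRu, uRv, vRv, vRw, wRw
Complete open branch: countermodel on a T-frame, so not valid in T, nor in K (the same frame is also a K-frame).
S4-tableau for the negation not (Box (p or not q) implies Box Box (p or not q)):
1. not (Box (p or not q) implies Box Box (p or not q)), u
2. Box (p or not q), u
3. not Box Box (p or not q), u
4. p or not q, u
5. not q, u
6. not Box (p or not q), v
7. p or not q, v
8. not q, v
9. not (p or not q), w
10. not p, w
11. q, w
12. p or not q, w
13. not q, w
Accessibility: uRu, uRv, uRw, vRv, vRw, wRw
Branch closes: q and not q both at w.
Every branch closes (one shown): valid in S4, hence also in S5 (every theorem of S4 is a theorem of S5).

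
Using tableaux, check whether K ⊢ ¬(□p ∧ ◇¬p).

Tableau for the negation □p ∧ ◇¬p:
1. □p ∧ ◇¬p, u
2. □p, u
3. ◇¬p, u
4. ¬p, v
5. p, v
Accessibility: uRv
Branch closes: p and ¬p both at v.
All branches of the negation close; one closing branch shown above.

Valid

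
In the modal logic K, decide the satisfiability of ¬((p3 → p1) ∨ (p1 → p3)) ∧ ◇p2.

No, unsatisfiable

1. ¬((p3 → p1) ∨ (p1 → p3)) ∧ ◇p2, w0
2. ¬((p3 → p1) ∨ (p1 → p3)), w0   [∧-rule on 1]
3. ◇p2, w0   [∧-rule on 1]
4. ¬(p3 → p1), w0   [¬∨-rule on 2]
5. ¬(p1 → p3), w0   [¬∨-rule on 2]
6. p3, w0   [¬→-rule on 4]
7. ¬p1, w0   [¬→-rule on 4]
8. p1, w0   [¬→-rule on 5]
9. ¬p3, w0   [¬→-rule on 5]
Branch closes: p1 and ¬p1 both at w0.
Every branch closes; the branch above is one of them.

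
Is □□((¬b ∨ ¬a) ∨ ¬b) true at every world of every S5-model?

Tableau for the negation ¬□□((¬b ∨ ¬a) ∨ ¬b):
1. ¬□□((¬b ∨ ¬a) ∨ ¬b), u
2. ¬□((¬b ∨ ¬a) ∨ ¬b), v
3. ¬((¬b ∨ ¬a) ∨ ¬b), w
4. ¬(¬b ∨ ¬a), w
5. b, w
6. a, w
Accessibility: uRu, uRv, uRw, vRu, vRv, vRw, wRu, wRv, wRw
The negation has an open branch (countermodel exists).

Not valid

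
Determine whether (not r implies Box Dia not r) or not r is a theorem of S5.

Yes, valid

Tableau for the negation not ((not r implies Box Dia not r) or not r):
1. not ((not r implies Box Dia not r) or not r), u
2. not (not r implies Box Dia not r), u
3. r, u
4. not r, u
5. not Box Dia not r, u
Accessibility: uRu
Branch closes: r and not r both at u.
All branches of the negation close; one closing branch shown above.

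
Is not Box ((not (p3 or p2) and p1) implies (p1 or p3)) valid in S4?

Tableau for the negation Box ((not (p3 or p2) and p1) implies (p1 or p3)):
1. Box ((not (p3 or p2) and p1) implies (p1 or p3)), w0
2. (not (p3 or p2) and p1) implies (p1 or p3), w0
3. p1 or p3, w0
4. p3, w0
Accessibility: w0Rw0
The negation has an open branch (countermodel exists).

No, not valid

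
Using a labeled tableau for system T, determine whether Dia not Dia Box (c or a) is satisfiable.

Yes, satisfiable

1. Dia not Dia Box (c or a), 0
2. not Dia Box (c or a), 1
3. not Box (c or a), 1
4. not (c or a), 2
5. not c, 2
6. not a, 2
7. not Box (c or a), 2
8. not (c or a), 3
9. not c, 3
10. not a, 3
Accessibility: 0R0, 0R1, 1R1, 1R2, 2R2, 2R3, 3R3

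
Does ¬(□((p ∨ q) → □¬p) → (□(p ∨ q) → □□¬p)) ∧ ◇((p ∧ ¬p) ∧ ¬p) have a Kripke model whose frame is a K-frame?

Unsatisfiable

1. ¬(□((p ∨ q) → □¬p) → (□(p ∨ q) → □□¬p)) ∧ ◇((p ∧ ¬p) ∧ ¬p), w0
2. ¬(□((p ∨ q) → □¬p) → (□(p ∨ q) → □□¬p)), w0
3. ◇((p ∧ ¬p) ∧ ¬p), w0
4. □((p ∨ q) → □¬p), w0
5. ¬(□(p ∨ q) → □□¬p), w0
6. □(p ∨ q), w0
7. ¬□□¬p, w0
8. (p ∧ ¬p) ∧ ¬p, w1
9. p ∧ ¬p, w1
10. ¬p, w1
11. p, w1
Accessibility: w0Rw1
Branch closes: p and ¬p both at w1.
All branches of the tableau close; one closing branch shown above.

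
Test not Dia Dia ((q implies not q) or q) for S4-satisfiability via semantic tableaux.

1. not Dia Dia ((q implies not q) or q), w0
2. not Dia ((q implies not q) or q), w0
3. not ((q implies not q) or q), w0
4. not (q implies not q), w0
5. not q, w0
6. q, w0
Accessibility: w0Rw0
Branch closes: q and not q both at w0.
Every branch closes; the branch above is one of them.

Unsatisfiable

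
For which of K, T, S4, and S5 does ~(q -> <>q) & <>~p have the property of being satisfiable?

K-tableau for the formula:
1. ~(q -> <>q) & <>~p, u
2. ~(q -> <>q), u
3. <>~p, u
4. q, u
5. ~<>q, u
6. ~p, v
7. ~q, v
Accessibility: uRv
Complete open branch: satisfiable in K.
T-tableau for the formula:
1. ~(q -> <>q) & <>~p, u
2. ~(q -> <>q), u
3. <>~p, u
4. q, u
5. ~<>q, u
6. ~q, u
Accessibility: uRu
Branch closes: q and ~q both at u.
Every branch closes (one shown): unsatisfiable in T, hence also in S4, S5 (every S4/S5-frame is a T-frame).

K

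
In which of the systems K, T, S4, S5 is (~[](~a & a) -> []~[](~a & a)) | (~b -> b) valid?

T, S4, S5

T-tableau for the negation ~((~[](~a & a) -> []~[](~a & a)) | (~b -> b)):
1. ~((~[](~a & a) -> []~[](~a & a)) | (~b -> b)), 0
2. ~(~[](~a & a) -> []~[](~a & a)), 0
3. ~(~b -> b), 0
4. ~[](~a & a), 0
5. ~[]~[](~a & a), 0
6. ~b, 0
7. ~(~a & a), 1
8. ~a, 1
9. [](~a & a), 2
10. ~a & a, 2
11. ~a, 2
12. a, 2
Accessibility: 0R0, 0R1, 0R2, 1R1, 2R2
Branch closes: a and ~a both at 2.
Every branch closes (one shown): valid in T, hence also in S4, S5 (every theorem of T is a theorem of S4 and S5).
K-tableau for the negation ~((~[](~a & a) -> []~[](~a & a)) | (~b -> b)):
1. ~((~[](~a & a) -> []~[](~a & a)) | (~b -> b)), 0
2. ~(~[](~a & a) -> []~[](~a & a)), 0
3. ~(~b -> b), 0
4. ~[](~a & a), 0
5. ~[]~[](~a & a), 0
6. ~b, 0
7. ~(~a & a), 1
8. ~a, 1
9. [](~a & a), 2
Accessibility: 0R1, 0R2
Complete open branch: countermodel on a K-frame, so not valid in K.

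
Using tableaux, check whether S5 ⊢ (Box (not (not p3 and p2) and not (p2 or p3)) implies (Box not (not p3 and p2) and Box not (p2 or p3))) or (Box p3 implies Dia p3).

Valid in S5

Tableau for the negation not ((Box (not (not p3 and p2) and not (p2 or p3)) implies (Box not (not p3 and p2) and Box not (p2 or p3))) or (Box p3 implies Dia p3)):
1. not ((Box (not (not p3 and p2) and not (p2 or p3)) implies (Box not (not p3 and p2) and Box not (p2 or p3))) or (Box p3 implies Dia p3)), u
2. not (Box (not (not p3 and p2) and not (p2 or p3)) implies (Box not (not p3 and p2) and Box not (p2 or p3))), u   [neg-or-rule on 1]
3. not (Box p3 implies Dia p3), u   [neg-or-rule on 1]
4. Box (not (not p3 and p2) and not (p2 or p3)), u   [neg-implies-rule on 2]
5. not (Box not (not p3 and p2) and Box not (p2 or p3)), u   [neg-implies-rule on 2]
6. Box p3, u   [neg-implies-rule on 3]
7. not Dia p3, u   [neg-implies-rule on 3]
8. not (not p3 and p2) and not (p2 or p3), u   [Box-rule on 4 via uRu]
9. not (not p3 and p2), u   [and-rule on 8]
10. not (p2 or p3), u   [and-rule on 8]
11. not p2, u   [neg-or-rule on 10]
12. not p3, u   [neg-or-rule on 10]
13. p3, u   [Box-rule on 6 via uRu]
Accessibility: uRu
Branch closes: p3 and not p3 both at u.
Every branch of the negation's tableau closes; the branch above is one of them.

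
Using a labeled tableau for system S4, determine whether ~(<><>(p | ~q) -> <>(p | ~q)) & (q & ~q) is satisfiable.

1. ~(<><>(p | ~q) -> <>(p | ~q)) & (q & ~q), u
2. ~(<><>(p | ~q) -> <>(p | ~q)), u   [&-rule on 1]
3. q & ~q, u   [&-rule on 1]
4. <><>(p | ~q), u   [~->-rule on 2]
5. ~<>(p | ~q), u   [~->-rule on 2]
6. q, u   [&-rule on 3]
7. ~q, u   [&-rule on 3]
Accessibility: uRu
Branch closes: q and ~q both at u.
All branches of the tableau close; one closing branch shown above.

No, unsatisfiable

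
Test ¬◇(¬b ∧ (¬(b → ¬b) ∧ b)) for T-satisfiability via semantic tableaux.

Yes, satisfiable

1. ¬◇(¬b ∧ (¬(b → ¬b) ∧ b)), u
2. ¬(¬b ∧ (¬(b → ¬b) ∧ b)), u   [¬◇-rule on 1 via uRu]
3. ¬(¬(b → ¬b) ∧ b), u   [¬∧-rule on 2 (branches; this branch)]
4. ¬b, u   [¬∧-rule on 3 (branches; this branch)]
Accessibility: uRu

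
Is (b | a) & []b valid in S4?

Tableau for the negation ~((b | a) & []b):
1. ~((b | a) & []b), u
2. ~[]b, u
3. ~b, v
Accessibility: uRu, uRv, vRv
The negation has an open branch (countermodel exists).

Invalid (countermodel exists)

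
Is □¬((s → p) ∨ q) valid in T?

Tableau for the negation ¬□¬((s → p) ∨ q):
1. ¬□¬((s → p) ∨ q), 0
2. (s → p) ∨ q, 1
3. q, 1
Accessibility: 0R0, 0R1, 1R1
The negation has an open branch (countermodel exists).

No, not valid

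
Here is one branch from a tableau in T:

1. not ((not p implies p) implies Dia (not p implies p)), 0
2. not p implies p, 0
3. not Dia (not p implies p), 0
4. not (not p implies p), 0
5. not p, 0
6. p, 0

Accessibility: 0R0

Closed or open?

Both p and not p appear at 0.

Closed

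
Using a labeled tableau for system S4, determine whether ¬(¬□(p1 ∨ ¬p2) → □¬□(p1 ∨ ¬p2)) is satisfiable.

1. ¬(¬□(p1 ∨ ¬p2) → □¬□(p1 ∨ ¬p2)), u
2. ¬□(p1 ∨ ¬p2), u
3. ¬□¬□(p1 ∨ ¬p2), u
4. ¬(p1 ∨ ¬p2), v
5. ¬p1, v
6. p2, v
7. □(p1 ∨ ¬p2), w
8. p1 ∨ ¬p2, w
9. ¬p2, w
Accessibility: uRu, uRv, uRw, vRv, wRw

Satisfiable (open branch found)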